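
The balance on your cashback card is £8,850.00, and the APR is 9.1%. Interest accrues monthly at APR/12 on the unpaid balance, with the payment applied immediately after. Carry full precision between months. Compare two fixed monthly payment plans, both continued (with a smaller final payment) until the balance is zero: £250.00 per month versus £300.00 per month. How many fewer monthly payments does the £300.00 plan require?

Monthly rate r = 9.1%/12 = 0.758333% = 0.00758333.
At £250.00/mo: n = ⌈−ln(1 − rB₀/P)/ln(1+r)⌉ = 42 payments (last £94.40); total interest = total paid − £8,850.00 = £1,494.40.
At £300.00/mo: 34 payments (last £155.99); total interest £1,205.99.
Payments saved = 42 − 34 = 8.

8 fewer payments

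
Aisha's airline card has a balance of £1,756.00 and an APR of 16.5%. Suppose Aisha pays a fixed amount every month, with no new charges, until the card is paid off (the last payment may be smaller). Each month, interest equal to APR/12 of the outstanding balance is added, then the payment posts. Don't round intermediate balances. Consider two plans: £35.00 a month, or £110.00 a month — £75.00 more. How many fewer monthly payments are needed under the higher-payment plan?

Monthly rate r = 16.5%/12 = 1.375% = 0.01375.
At £35.00/mo: n = ⌈−ln(1 − rB₀/P)/ln(1+r)⌉ = 86 payments (last £25.51); total interest = total paid − £1,756.00 = £1,244.51.
At £110.00/mo: 19 payments (last £16.26); total interest £240.26.
Payments saved = 86 − 19 = 67.

67 fewer payments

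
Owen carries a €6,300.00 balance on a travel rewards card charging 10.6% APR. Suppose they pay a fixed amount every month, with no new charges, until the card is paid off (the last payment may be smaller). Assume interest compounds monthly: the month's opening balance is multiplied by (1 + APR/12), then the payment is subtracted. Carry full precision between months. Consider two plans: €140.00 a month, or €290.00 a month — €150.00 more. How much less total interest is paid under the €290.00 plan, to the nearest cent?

Monthly rate r = 10.6%/12 = 0.883333% = 0.00883333.
At €140.00/mo: n = ⌈−ln(1 − rB₀/P)/ln(1+r)⌉ = 58 payments (last €85.76); total interest = total paid − €6,300.00 = €1,765.76.
At €290.00/mo: 25 payments (last €66.04); total interest €726.04.
Interest saved = €1,765.76 − €726.04 = €1,039.72.

€1,039.72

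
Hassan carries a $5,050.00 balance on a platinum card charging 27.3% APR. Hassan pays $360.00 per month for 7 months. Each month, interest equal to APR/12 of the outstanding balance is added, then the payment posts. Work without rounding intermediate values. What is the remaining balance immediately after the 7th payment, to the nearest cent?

Monthly rate r = 27.3%/12 = 2.275% = 0.02275.
Each month: B ← B·(1+r) − $360.00.
Month 1: interest $114.89; balance after payment $4,804.89.
Month 2: interest $109.31; balance after payment $4,554.20.
Month 3: interest $103.61; balance after payment $4,297.81.
Month 4: interest $97.78; balance after payment $4,035.58.
Month 5: interest $91.81; balance after payment $3,767.39.
Month 6: interest $85.71; balance after payment $3,493.10.
Month 7: interest $79.47; balance after payment $3,212.57.

$3,212.57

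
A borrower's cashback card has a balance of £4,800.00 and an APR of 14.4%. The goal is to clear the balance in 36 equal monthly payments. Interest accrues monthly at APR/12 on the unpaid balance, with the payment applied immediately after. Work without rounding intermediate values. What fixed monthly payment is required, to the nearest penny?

£164.99

Monthly rate r = 14.4%/12 = 1.2% = 0.012.
Level-payment amortization: P = B₀·r / (1 − (1+r)^(−n)) = 4800.00·0.012 / (1 − 1.012^(−36)).
Denominator 1 − (1+r)^(−36) = 0.349119066.
P = 57.6 / 0.349119066 ≈ 164.99.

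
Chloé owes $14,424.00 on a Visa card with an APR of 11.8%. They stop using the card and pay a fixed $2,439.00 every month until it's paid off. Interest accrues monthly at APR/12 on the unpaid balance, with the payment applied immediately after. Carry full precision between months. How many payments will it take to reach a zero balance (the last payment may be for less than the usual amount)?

Monthly rate r = 11.8%/12 = 0.983333% = 0.00983333.
Recurrence: B ← B·(1+r) − $2,439.00.
Month 1: interest $141.84; balance after payment $12,126.84.
Month 2: interest $119.25; balance after payment $9,807.08.
Closed form: n = −ln(1 − rB₀/P)/ln(1+r) = −ln(0.94185)/ln(1.00983) ≈ 6.123, so the balance reaches zero during payment 7.

7 payments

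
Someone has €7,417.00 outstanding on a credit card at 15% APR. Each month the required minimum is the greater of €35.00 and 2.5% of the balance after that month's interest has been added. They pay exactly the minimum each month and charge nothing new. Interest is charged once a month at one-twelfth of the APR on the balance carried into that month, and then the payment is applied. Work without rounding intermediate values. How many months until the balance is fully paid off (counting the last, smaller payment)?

186 months

Monthly rate r = 15%/12 = 1.25% = 0.0125.
While 2.5% of the post-interest balance exceeds €35.00, each month B ← (B·(1+r))·(1 − 0.025), i.e. B shrinks by the factor (1+r)·0.975 = 0.98719.
This holds for months 1–131. Entering month 132 the balance is €1,369.56; 2.5% of the post-interest balance is now below €35.00, so the flat €35.00 minimum applies from here.
From month 132 a fixed €35.00 at rate r clears €1,369.56 in 55 more payments. Total: 131 + 55 = 186 months.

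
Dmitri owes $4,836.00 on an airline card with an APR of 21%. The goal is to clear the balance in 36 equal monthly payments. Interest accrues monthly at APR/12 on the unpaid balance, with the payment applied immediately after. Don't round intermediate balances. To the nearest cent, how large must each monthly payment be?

$182.20

Monthly rate r = 21%/12 = 1.75% = 0.0175.
Level-payment amortization: P = B₀·r / (1 − (1+r)^(−n)) = 4836.00·0.0175 / (1 − 1.0175^(−36)).
Denominator 1 − (1+r)^(−36) = 0.464498174.
P = 84.63 / 0.464498174 ≈ 182.20.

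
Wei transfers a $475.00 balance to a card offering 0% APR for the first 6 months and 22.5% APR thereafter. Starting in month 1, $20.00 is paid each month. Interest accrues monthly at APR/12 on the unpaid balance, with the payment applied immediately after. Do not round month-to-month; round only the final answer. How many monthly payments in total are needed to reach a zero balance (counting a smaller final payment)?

28 months

Promo months 1–6 at r₀ = 0%/12 = 0; months 7+ at r₁ = 22.5%/12 = 0.01875.
After month 6 (no interest yet): B = $475.00 − 6·$20.00 = $355.00.
Then at r₁ with $20.00/mo: n₂ = −ln(1 − r₁·B/P)/ln(1+r₁) ≈ 21.78 → 22 more payments.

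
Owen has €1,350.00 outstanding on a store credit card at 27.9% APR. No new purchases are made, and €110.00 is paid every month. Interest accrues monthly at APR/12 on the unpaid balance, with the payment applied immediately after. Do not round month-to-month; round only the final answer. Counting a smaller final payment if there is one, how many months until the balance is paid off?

15 months

Monthly rate r = 27.9%/12 = 2.325% = 0.02325.
Recurrence: B ← B·(1+r) − €110.00.
Month 1: interest €31.39; balance after payment €1,271.39.
Month 2: interest €29.56; balance after payment €1,190.95.
Closed form: n = −ln(1 − rB₀/P)/ln(1+r) = −ln(0.71466)/ln(1.02325) ≈ 14.617, so the balance reaches zero during payment 15.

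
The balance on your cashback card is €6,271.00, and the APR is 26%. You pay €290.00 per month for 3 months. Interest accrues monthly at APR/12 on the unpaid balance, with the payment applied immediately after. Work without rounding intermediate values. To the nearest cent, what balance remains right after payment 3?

Monthly rate r = 26%/12 = 2.16667% = 0.0216667.
Each month: B ← B·(1+r) − €290.00.
Month 1: interest €135.87; balance after payment €6,116.87.
Month 2: interest €132.53; balance after payment €5,959.40.
Month 3: interest €129.12; balance after payment €5,798.52.

€5,798.52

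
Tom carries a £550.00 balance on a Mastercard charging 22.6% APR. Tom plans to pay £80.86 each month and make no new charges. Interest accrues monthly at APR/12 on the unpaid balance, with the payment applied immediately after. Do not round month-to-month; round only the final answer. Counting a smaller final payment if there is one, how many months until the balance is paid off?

Monthly rate r = 22.6%/12 = 1.88333% = 0.0188333.
Recurrence: B ← B·(1+r) − £80.86.
Month 1: interest £10.36; balance after payment £479.50.
Month 2: interest £9.03; balance after payment £407.67.
Closed form: n = −ln(1 − rB₀/P)/ln(1+r) = −ln(0.8719)/ln(1.01883) ≈ 7.347, so the balance reaches zero during payment 8.

8 months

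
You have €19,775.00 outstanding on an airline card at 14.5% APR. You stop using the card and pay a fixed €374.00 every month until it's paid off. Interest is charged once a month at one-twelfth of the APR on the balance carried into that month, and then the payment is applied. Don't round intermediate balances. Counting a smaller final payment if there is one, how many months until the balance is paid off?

Monthly rate r = 14.5%/12 = 1.20833% = 0.0120833.
Recurrence: B ← B·(1+r) − €374.00.
Month 1: interest €238.95; balance after payment €19,639.95.
Month 2: interest €237.32; balance after payment €19,503.26.
Closed form: n = −ln(1 − rB₀/P)/ln(1+r) = −ln(0.3611)/ln(1.01208) ≈ 84.806, so the balance reaches zero during payment 85.

85 payments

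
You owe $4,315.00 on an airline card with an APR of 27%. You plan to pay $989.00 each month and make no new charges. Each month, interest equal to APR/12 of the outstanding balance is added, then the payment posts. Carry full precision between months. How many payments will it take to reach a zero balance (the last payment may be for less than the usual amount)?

5 months

Monthly rate r = 27%/12 = 2.25% = 0.0225.
Recurrence: B ← B·(1+r) − $989.00.
Month 1: interest $97.09; balance after payment $3,423.09.
Month 2: interest $77.02; balance after payment $2,511.11.
Month 3: interest $56.50; balance after payment $1,578.61.
Month 4: interest $35.52; balance after payment $625.13.
Month 5: interest $14.07; balance after payment $0.00.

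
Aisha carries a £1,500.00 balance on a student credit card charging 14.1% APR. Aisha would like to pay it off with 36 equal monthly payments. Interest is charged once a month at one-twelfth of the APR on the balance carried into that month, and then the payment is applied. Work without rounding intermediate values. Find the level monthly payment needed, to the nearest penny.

Monthly rate r = 14.1%/12 = 1.175% = 0.01175.
Level-payment amortization: P = B₀·r / (1 − (1+r)^(−n)) = 1500.00·0.01175 / (1 − 1.01175^(−36)).
Denominator 1 − (1+r)^(−36) = 0.343304062.
P = 17.625 / 0.343304062 ≈ 51.34.

£51.34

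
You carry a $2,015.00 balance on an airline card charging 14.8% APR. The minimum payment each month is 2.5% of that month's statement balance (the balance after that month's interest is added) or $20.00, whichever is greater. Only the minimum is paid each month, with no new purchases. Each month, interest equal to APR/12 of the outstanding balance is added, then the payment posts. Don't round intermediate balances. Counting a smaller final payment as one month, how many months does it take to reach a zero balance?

127 months

Monthly rate r = 14.8%/12 = 1.23333% = 0.0123333.
While 2.5% of the post-interest balance exceeds $20.00, each month B ← (B·(1+r))·(1 − 0.025), i.e. B shrinks by the factor (1+r)·0.975 = 0.98702.
This holds for months 1–72. Entering month 73 the balance is $786.87; 2.5% of the post-interest balance is now below $20.00, so the flat $20.00 minimum applies from here.
From month 73 a fixed $20.00 at rate r clears $786.87 in 55 more payments. Total: 72 + 55 = 127 months.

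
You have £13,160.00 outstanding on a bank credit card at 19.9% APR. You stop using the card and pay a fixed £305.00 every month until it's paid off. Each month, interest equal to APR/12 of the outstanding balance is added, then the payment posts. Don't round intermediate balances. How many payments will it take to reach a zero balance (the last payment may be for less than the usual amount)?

Monthly rate r = 19.9%/12 = 1.65833% = 0.0165833.
Recurrence: B ← B·(1+r) − £305.00.
Month 1: interest £218.24; balance after payment £13,073.24.
Month 2: interest £216.80; balance after payment £12,985.03.
Closed form: n = −ln(1 − rB₀/P)/ln(1+r) = −ln(0.28447)/ln(1.01658) ≈ 76.434, so the balance reaches zero during payment 77.

77 payments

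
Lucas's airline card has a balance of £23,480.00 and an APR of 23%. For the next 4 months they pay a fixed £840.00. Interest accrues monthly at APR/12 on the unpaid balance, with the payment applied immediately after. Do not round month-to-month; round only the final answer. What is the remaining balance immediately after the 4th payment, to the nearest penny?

£21,874.71

Monthly rate r = 23%/12 = 1.91667% = 0.0191667.
Each month: B ← B·(1+r) − £840.00.
Month 1: interest £450.03; balance after payment £23,090.03.
Month 2: interest £442.56; balance after payment £22,692.59.
Month 3: interest £434.94; balance after payment £22,287.53.
Month 4: interest £427.18; balance after payment £21,874.71.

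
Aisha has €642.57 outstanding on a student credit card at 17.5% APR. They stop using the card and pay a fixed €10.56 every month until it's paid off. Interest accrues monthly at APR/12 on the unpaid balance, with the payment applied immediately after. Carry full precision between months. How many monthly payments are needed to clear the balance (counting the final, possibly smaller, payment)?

151 months

Monthly rate r = 17.5%/12 = 1.45833% = 0.0145833.
Recurrence: B ← B·(1+r) − €10.56.
Month 1: interest €9.37; balance after payment €641.38.
Month 2: interest €9.35; balance after payment €640.17.
Closed form: n = −ln(1 − rB₀/P)/ln(1+r) = −ln(0.11261)/ln(1.01458) ≈ 150.836, so the balance reaches zero during payment 151.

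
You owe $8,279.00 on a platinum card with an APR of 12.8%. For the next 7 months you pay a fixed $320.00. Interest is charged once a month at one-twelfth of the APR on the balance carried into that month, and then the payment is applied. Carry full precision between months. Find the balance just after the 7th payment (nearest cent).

Monthly rate r = 12.8%/12 = 1.06667% = 0.0106667.
Each month: B ← B·(1+r) − $320.00.
Month 1: interest $88.31; balance after payment $8,047.31.
Month 2: interest $85.84; balance after payment $7,813.15.
Month 3: interest $83.34; balance after payment $7,576.49.
Month 4: interest $80.82; balance after payment $7,337.30.
Month 5: interest $78.26; balance after payment $7,095.57.
Month 6: interest $75.69; balance after payment $6,851.25.
Month 7: interest $73.08; balance after payment $6,604.33.

$6,604.33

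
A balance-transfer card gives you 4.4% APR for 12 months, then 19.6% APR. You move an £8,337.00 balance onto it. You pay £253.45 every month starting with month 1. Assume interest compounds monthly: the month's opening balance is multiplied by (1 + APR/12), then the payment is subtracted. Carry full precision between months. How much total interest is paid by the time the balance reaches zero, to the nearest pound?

£1,720

Promo months 1–12 at r₀ = 4.4%/12 = 0.00366667; months 13+ at r₁ = 19.6%/12 = 0.0163333.
After month 12: iterate B ← B·(1+r₀) − £253.45 for 12 months → £5,607.83.
Then at r₁ with £253.45/mo: n₂ = −ln(1 − r₁·B/P)/ln(1+r₁) ≈ 27.68 → 28 more payments.
Total paid = 39·£253.45 + £172.92 = £10,057.47; interest = £10,057.47 − £8,337.00 = £1,720.47.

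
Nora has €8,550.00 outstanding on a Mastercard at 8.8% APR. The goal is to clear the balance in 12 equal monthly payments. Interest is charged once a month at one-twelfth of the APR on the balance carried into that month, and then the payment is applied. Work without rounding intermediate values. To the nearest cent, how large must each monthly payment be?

€746.92

Monthly rate r = 8.8%/12 = 0.733333% = 0.00733333.
Level-payment amortization: P = B₀·r / (1 − (1+r)^(−n)) = 8550.00·0.00733333 / (1 − 1.00733^(−12)).
Denominator 1 − (1+r)^(−12) = 0.0839450272.
P = 62.7 / 0.0839450272 ≈ 746.92.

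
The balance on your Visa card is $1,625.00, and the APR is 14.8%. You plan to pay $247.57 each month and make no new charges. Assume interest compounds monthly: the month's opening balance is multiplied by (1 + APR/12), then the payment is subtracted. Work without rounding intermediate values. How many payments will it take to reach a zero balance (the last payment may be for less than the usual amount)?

Monthly rate r = 14.8%/12 = 1.23333% = 0.0123333.
Recurrence: B ← B·(1+r) − $247.57.
Month 1: interest $20.04; balance after payment $1,397.47.
Month 2: interest $17.24; balance after payment $1,167.14.
Closed form: n = −ln(1 − rB₀/P)/ln(1+r) = −ln(0.91905)/ln(1.01233) ≈ 6.887, so the balance reaches zero during payment 7.

7 months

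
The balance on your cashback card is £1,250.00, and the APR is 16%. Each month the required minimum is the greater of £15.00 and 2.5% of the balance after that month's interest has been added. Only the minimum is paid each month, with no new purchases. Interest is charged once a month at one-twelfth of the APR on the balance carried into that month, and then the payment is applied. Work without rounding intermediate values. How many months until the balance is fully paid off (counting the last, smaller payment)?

Monthly rate r = 16%/12 = 1.33333% = 0.0133333.
While 2.5% of the post-interest balance exceeds £15.00, each month B ← (B·(1+r))·(1 − 0.025), i.e. B shrinks by the factor (1+r)·0.975 = 0.988.
This holds for months 1–62. Entering month 63 the balance is £591.34; 2.5% of the post-interest balance is now below £15.00, so the flat £15.00 minimum applies from here.
From month 63 a fixed £15.00 at rate r clears £591.34 in 57 more payments. Total: 62 + 57 = 119 months.

119 months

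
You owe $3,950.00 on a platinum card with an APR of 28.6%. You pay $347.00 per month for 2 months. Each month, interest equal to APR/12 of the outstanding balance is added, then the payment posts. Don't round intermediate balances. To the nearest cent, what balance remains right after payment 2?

Monthly rate r = 28.6%/12 = 2.38333% = 0.0238333.
Each month: B ← B·(1+r) − $347.00.
Month 1: interest $94.14; balance after payment $3,697.14.
Month 2: interest $88.12; balance after payment $3,438.26.

$3,438.26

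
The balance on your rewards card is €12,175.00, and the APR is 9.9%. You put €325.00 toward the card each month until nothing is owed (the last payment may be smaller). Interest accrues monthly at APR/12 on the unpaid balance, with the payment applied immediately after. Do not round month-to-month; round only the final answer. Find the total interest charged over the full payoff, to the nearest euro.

Monthly rate r = 9.9%/12 = 0.825% = 0.00825.
Payoff takes n = ⌈−ln(1 − rB₀/P)/ln(1+r)⌉ = ⌈44.997⌉ = 45 payments; the last is €323.90.
Total paid = 44·€325.00 + €323.90 = €14,623.90.
Total interest = total paid − principal = €14,623.90 − €12,175.00 = €2,448.90.

€2,449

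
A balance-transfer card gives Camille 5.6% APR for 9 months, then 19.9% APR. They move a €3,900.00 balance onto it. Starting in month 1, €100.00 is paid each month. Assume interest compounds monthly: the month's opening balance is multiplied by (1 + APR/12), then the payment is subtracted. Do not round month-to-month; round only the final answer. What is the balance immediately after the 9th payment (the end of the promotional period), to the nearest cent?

Promo months 1–9 at r₀ = 5.6%/12 = 0.00466667; months 10+ at r₁ = 19.9%/12 = 0.0165833.
After month 9: iterate B ← B·(1+r₀) − €100.00 for 9 months → €3,149.91.

€3,149.91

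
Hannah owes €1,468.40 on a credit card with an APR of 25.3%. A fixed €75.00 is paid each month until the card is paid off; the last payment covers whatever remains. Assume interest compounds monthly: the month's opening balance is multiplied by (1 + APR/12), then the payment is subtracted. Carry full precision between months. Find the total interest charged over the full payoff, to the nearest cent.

€445.47

Monthly rate r = 25.3%/12 = 2.10833% = 0.0210833.
Payoff takes n = ⌈−ln(1 − rB₀/P)/ln(1+r)⌉ = ⌈25.516⌉ = 26 payments; the last is €38.87.
Total paid = 25·€75.00 + €38.87 = €1,913.87.
Total interest = total paid − principal = €1,913.87 − €1,468.40 = €445.47.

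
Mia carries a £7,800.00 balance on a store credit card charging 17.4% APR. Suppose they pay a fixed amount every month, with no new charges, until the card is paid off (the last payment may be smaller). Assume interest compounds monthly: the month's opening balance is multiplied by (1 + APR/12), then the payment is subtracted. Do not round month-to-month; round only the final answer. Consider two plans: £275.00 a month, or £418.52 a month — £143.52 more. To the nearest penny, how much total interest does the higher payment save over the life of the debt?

Monthly rate r = 17.4%/12 = 1.45% = 0.0145.
At £275.00/mo: n = ⌈−ln(1 − rB₀/P)/ln(1+r)⌉ = 37 payments (last £220.77); total interest = total paid − £7,800.00 = £2,320.77.
At £418.52/mo: 22 payments (last £370.20); total interest £1,359.12.
Interest saved = £2,320.77 − £1,359.12 = £961.65.

£961.65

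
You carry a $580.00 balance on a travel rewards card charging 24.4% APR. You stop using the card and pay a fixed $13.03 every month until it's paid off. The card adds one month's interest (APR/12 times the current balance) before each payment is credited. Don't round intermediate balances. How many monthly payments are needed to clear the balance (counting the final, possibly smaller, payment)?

117 payments

Monthly rate r = 24.4%/12 = 2.03333% = 0.0203333.
Recurrence: B ← B·(1+r) − $13.03.
Month 1: interest $11.79; balance after payment $578.76.
Month 2: interest $11.77; balance after payment $577.50.
Closed form: n = −ln(1 − rB₀/P)/ln(1+r) = −ln(0.094909)/ln(1.02033) ≈ 116.985, so the balance reaches zero during payment 117.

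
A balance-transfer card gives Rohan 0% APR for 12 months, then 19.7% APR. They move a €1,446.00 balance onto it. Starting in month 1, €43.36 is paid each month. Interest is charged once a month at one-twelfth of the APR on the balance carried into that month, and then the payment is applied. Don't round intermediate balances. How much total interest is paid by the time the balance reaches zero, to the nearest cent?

€223.46

Promo months 1–12 at r₀ = 0%/12 = 0; months 13+ at r₁ = 19.7%/12 = 0.0164167.
After month 12 (no interest yet): B = €1,446.00 − 12·€43.36 = €925.68.
Then at r₁ with €43.36/mo: n₂ = −ln(1 − r₁·B/P)/ln(1+r₁) ≈ 26.50 → 27 more payments.
Total paid = 38·€43.36 + €21.78 = €1,669.46; interest = €1,669.46 − €1,446.00 = €223.46.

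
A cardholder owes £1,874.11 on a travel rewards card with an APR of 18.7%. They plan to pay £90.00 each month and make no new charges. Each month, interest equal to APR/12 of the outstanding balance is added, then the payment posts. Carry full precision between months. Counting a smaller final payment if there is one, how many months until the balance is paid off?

26 payments

Monthly rate r = 18.7%/12 = 1.55833% = 0.0155833.
Recurrence: B ← B·(1+r) − £90.00.
Month 1: interest £29.20; balance after payment £1,813.31.
Month 2: interest £28.26; balance after payment £1,751.57.
Closed form: n = −ln(1 − rB₀/P)/ln(1+r) = −ln(0.6755)/ln(1.01558) ≈ 25.370, so the balance reaches zero during payment 26.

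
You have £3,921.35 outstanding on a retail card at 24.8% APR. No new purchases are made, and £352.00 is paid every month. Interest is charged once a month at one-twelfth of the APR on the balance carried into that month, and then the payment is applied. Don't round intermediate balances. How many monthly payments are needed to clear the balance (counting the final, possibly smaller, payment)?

Monthly rate r = 24.8%/12 = 2.06667% = 0.0206667.
Recurrence: B ← B·(1+r) − £352.00.
Month 1: interest £81.04; balance after payment £3,650.39.
Month 2: interest £75.44; balance after payment £3,373.83.
Closed form: n = −ln(1 − rB₀/P)/ln(1+r) = −ln(0.76977)/ln(1.02067) ≈ 12.792, so the balance reaches zero during payment 13.

13 months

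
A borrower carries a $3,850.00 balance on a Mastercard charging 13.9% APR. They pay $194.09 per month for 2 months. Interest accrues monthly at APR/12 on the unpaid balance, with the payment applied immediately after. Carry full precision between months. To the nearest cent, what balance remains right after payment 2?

Monthly rate r = 13.9%/12 = 1.15833% = 0.0115833.
Each month: B ← B·(1+r) − $194.09.
Month 1: interest $44.60; balance after payment $3,700.51.
Month 2: interest $42.86; balance after payment $3,549.28.

$3,549.28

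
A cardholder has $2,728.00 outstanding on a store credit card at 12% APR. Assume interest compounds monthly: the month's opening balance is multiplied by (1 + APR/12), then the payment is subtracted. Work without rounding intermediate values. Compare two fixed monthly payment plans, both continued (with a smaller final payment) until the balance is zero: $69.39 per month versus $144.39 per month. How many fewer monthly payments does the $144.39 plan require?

29 fewer payments

Monthly rate r = 12%/12 = 1% = 0.01.
At $69.39/mo: n = ⌈−ln(1 − rB₀/P)/ln(1+r)⌉ = 51 payments (last $13.59); total interest = total paid − $2,728.00 = $755.09.
At $144.39/mo: 22 payments (last $6.52); total interest $310.71.
Payments saved = 51 − 22 = 29.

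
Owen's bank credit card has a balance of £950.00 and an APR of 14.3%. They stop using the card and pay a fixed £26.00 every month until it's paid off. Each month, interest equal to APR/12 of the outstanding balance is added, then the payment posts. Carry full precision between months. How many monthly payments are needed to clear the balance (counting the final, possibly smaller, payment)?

Monthly rate r = 14.3%/12 = 1.19167% = 0.0119167.
Recurrence: B ← B·(1+r) − £26.00.
Month 1: interest £11.32; balance after payment £935.32.
Month 2: interest £11.15; balance after payment £920.47.
Closed form: n = −ln(1 − rB₀/P)/ln(1+r) = −ln(0.56458)/ln(1.01192) ≈ 48.257, so the balance reaches zero during payment 49.

49 months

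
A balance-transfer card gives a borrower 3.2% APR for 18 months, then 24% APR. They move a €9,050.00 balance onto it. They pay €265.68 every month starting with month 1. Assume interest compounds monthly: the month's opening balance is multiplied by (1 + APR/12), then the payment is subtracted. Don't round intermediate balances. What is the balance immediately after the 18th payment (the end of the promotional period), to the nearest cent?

€4,602.19

Promo months 1–18 at r₀ = 3.2%/12 = 0.00266667; months 19+ at r₁ = 24%/12 = 0.02.
After month 18: iterate B ← B·(1+r₀) − €265.68 for 18 months → €4,602.19.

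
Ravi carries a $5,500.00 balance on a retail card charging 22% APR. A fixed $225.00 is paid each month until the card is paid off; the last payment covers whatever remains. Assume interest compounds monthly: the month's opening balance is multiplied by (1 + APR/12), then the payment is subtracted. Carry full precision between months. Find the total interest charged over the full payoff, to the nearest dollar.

Monthly rate r = 22%/12 = 1.83333% = 0.0183333.
Payoff takes n = ⌈−ln(1 − rB₀/P)/ln(1+r)⌉ = ⌈32.722⌉ = 33 payments; the last is $162.92.
Total paid = 32·$225.00 + $162.92 = $7,362.92.
Total interest = total paid − principal = $7,362.92 − $5,500.00 = $1,862.92.

$1,863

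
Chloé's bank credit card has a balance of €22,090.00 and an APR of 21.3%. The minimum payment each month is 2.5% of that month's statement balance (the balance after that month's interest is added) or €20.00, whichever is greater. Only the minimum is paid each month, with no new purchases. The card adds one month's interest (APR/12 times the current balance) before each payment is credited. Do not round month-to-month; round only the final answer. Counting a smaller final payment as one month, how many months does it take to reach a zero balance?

Monthly rate r = 21.3%/12 = 1.775% = 0.01775.
While 2.5% of the post-interest balance exceeds €20.00, each month B ← (B·(1+r))·(1 − 0.025), i.e. B shrinks by the factor (1+r)·0.975 = 0.99231.
This holds for months 1–432. Entering month 433 the balance is €785.51; 2.5% of the post-interest balance is now below €20.00, so the flat €20.00 minimum applies from here.
From month 433 a fixed €20.00 at rate r clears €785.51 in 68 more payments. Total: 432 + 68 = 500 months.

500 months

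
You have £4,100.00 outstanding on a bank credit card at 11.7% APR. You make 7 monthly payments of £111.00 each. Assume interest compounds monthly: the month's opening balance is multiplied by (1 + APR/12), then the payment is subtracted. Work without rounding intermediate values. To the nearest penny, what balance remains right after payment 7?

£3,588.04

Monthly rate r = 11.7%/12 = 0.975% = 0.00975.
Each month: B ← B·(1+r) − £111.00.
Month 1: interest £39.98; balance after payment £4,028.98.
Month 2: interest £39.28; balance after payment £3,957.26.
Month 3: interest £38.58; balance after payment £3,884.84.
Month 4: interest £37.88; balance after payment £3,811.72.
Month 5: interest £37.16; balance after payment £3,737.88.
Month 6: interest £36.44; balance after payment £3,663.33.
Month 7: interest £35.72; balance after payment £3,588.04.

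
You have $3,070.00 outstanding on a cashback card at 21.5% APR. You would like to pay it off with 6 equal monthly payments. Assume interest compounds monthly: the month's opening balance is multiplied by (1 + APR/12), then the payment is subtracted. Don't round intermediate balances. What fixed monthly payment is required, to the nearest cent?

$544.23

Monthly rate r = 21.5%/12 = 1.79167% = 0.0179167.
Level-payment amortization: P = B₀·r / (1 − (1+r)^(−n)) = 3070.00·0.0179167 / (1 − 1.01792^(−6)).
Denominator 1 − (1+r)^(−6) = 0.101068398.
P = 55.0042 / 0.101068398 ≈ 544.23.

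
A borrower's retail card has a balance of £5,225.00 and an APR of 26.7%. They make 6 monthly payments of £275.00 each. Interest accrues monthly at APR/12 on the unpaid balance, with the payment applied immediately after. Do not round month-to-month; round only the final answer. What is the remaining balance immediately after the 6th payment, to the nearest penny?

Monthly rate r = 26.7%/12 = 2.225% = 0.02225.
Each month: B ← B·(1+r) − £275.00.
Month 1: interest £116.26; balance after payment £5,066.26.
Month 2: interest £112.72; balance after payment £4,903.98.
Month 3: interest £109.11; balance after payment £4,738.09.
Month 4: interest £105.42; balance after payment £4,568.52.
Month 5: interest £101.65; balance after payment £4,395.17.
Month 6: interest £97.79; balance after payment £4,217.96.

£4,217.96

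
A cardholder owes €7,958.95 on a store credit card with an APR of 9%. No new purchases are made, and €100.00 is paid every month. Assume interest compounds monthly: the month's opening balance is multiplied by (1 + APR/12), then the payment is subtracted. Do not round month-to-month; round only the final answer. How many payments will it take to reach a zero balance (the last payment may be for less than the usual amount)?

Monthly rate r = 9%/12 = 0.75% = 0.0075.
Recurrence: B ← B·(1+r) − €100.00.
Month 1: interest €59.69; balance after payment €7,918.64.
Month 2: interest €59.39; balance after payment €7,878.03.
Closed form: n = −ln(1 − rB₀/P)/ln(1+r) = −ln(0.40308)/ln(1.0075) ≈ 121.604, so the balance reaches zero during payment 122.

122 months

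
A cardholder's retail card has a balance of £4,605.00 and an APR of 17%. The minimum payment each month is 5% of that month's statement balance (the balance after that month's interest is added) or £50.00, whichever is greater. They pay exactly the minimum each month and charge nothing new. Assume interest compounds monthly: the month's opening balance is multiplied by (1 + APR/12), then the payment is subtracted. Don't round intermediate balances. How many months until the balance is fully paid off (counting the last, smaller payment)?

65 months

Monthly rate r = 17%/12 = 1.41667% = 0.0141667.
While 5% of the post-interest balance exceeds £50.00, each month B ← (B·(1+r))·(1 − 0.05), i.e. B shrinks by the factor (1+r)·0.95 = 0.96346.
This holds for months 1–42. Entering month 43 the balance is £964.30; 5% of the post-interest balance is now below £50.00, so the flat £50.00 minimum applies from here.
From month 43 a fixed £50.00 at rate r clears £964.30 in 23 more payments. Total: 42 + 23 = 65 months.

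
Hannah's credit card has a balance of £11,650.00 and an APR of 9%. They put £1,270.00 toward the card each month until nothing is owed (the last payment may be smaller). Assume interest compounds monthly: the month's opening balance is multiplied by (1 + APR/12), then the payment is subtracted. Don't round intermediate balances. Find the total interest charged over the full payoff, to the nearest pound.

£467

Monthly rate r = 9%/12 = 0.75% = 0.0075.
Payoff takes n = ⌈−ln(1 − rB₀/P)/ln(1+r)⌉ = ⌈9.540⌉ = 10 payments; the last is £686.53.
Total paid = 9·£1,270.00 + £686.53 = £12,116.53.
Total interest = total paid − principal = £12,116.53 − £11,650.00 = £466.53.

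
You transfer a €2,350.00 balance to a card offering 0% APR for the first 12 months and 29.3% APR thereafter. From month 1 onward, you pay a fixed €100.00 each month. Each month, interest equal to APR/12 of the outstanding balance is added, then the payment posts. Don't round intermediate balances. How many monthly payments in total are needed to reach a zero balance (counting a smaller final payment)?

26 months

Promo months 1–12 at r₀ = 0%/12 = 0; months 13+ at r₁ = 29.3%/12 = 0.0244167.
After month 12 (no interest yet): B = €2,350.00 − 12·€100.00 = €1,150.00.
Then at r₁ with €100.00/mo: n₂ = −ln(1 − r₁·B/P)/ln(1+r₁) ≈ 13.66 → 14 more payments.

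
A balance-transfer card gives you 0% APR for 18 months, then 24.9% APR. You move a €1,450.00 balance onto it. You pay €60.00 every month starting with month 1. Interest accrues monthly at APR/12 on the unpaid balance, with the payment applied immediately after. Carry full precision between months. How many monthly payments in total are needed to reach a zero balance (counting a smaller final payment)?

Promo months 1–18 at r₀ = 0%/12 = 0; months 19+ at r₁ = 24.9%/12 = 0.02075.
After month 18 (no interest yet): B = €1,450.00 − 18·€60.00 = €370.00.
Then at r₁ with €60.00/mo: n₂ = −ln(1 − r₁·B/P)/ln(1+r₁) ≈ 6.67 → 7 more payments.

25 payments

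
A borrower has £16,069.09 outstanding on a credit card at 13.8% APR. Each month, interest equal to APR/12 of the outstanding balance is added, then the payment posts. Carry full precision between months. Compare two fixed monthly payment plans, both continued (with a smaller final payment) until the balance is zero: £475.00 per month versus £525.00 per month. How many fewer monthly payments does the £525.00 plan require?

Monthly rate r = 13.8%/12 = 1.15% = 0.0115.
At £475.00/mo: n = ⌈−ln(1 − rB₀/P)/ln(1+r)⌉ = 44 payments (last £43.74); total interest = total paid − £16,069.09 = £4,399.65.
At £525.00/mo: 38 payments (last £494.96); total interest £3,850.87.
Payments saved = 44 − 38 = 6.

6 fewer payments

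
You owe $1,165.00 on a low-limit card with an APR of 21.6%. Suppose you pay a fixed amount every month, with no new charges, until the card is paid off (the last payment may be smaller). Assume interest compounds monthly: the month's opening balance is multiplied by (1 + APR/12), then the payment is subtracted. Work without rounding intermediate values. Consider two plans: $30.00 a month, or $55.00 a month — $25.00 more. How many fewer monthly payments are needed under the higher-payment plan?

41 fewer payments

Monthly rate r = 21.6%/12 = 1.8% = 0.018.
At $30.00/mo: n = ⌈−ln(1 − rB₀/P)/ln(1+r)⌉ = 68 payments (last $9.09); total interest = total paid − $1,165.00 = $854.09.
At $55.00/mo: 27 payments (last $50.15); total interest $315.15.
Payments saved = 68 − 27 = 41.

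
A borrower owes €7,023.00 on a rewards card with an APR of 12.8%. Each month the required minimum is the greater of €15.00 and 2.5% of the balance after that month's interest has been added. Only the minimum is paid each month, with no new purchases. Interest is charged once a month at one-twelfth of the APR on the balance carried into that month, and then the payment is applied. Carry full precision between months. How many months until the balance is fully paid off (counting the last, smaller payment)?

220 months

Monthly rate r = 12.8%/12 = 1.06667% = 0.0106667.
While 2.5% of the post-interest balance exceeds €15.00, each month B ← (B·(1+r))·(1 − 0.025), i.e. B shrinks by the factor (1+r)·0.975 = 0.9854.
This holds for months 1–168. Entering month 169 the balance is €593.52; 2.5% of the post-interest balance is now below €15.00, so the flat €15.00 minimum applies from here.
From month 169 a fixed €15.00 at rate r clears €593.52 in 52 more payments. Total: 168 + 52 = 220 months.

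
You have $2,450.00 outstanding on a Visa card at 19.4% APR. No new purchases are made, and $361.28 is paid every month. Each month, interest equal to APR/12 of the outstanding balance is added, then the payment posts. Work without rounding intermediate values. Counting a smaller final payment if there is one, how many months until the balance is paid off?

Monthly rate r = 19.4%/12 = 1.61667% = 0.0161667.
Recurrence: B ← B·(1+r) − $361.28.
Month 1: interest $39.61; balance after payment $2,128.33.
Month 2: interest $34.41; balance after payment $1,801.46.
Closed form: n = −ln(1 − rB₀/P)/ln(1+r) = −ln(0.89037)/ln(1.01617) ≈ 7.241, so the balance reaches zero during payment 8.

8 months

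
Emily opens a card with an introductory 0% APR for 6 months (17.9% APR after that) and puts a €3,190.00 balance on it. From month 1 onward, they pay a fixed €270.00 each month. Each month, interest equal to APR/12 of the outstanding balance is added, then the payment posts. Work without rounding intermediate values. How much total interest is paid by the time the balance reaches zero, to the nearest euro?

Promo months 1–6 at r₀ = 0%/12 = 0; months 7+ at r₁ = 17.9%/12 = 0.0149167.
After month 6 (no interest yet): B = €3,190.00 − 6·€270.00 = €1,570.00.
Then at r₁ with €270.00/mo: n₂ = −ln(1 − r₁·B/P)/ln(1+r₁) ≈ 6.13 → 7 more payments.
Total paid = 12·€270.00 + €34.74 = €3,274.74; interest = €3,274.74 − €3,190.00 = €84.74.

€85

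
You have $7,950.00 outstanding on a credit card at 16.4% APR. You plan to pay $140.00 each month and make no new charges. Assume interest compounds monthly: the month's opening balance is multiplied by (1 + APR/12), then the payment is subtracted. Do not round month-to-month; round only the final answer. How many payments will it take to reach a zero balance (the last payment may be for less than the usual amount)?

111 payments

Monthly rate r = 16.4%/12 = 1.36667% = 0.0136667.
Recurrence: B ← B·(1+r) − $140.00.
Month 1: interest $108.65; balance after payment $7,918.65.
Month 2: interest $108.22; balance after payment $7,886.87.
Closed form: n = −ln(1 − rB₀/P)/ln(1+r) = −ln(0.22393)/ln(1.01367) ≈ 110.241, so the balance reaches zero during payment 111.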